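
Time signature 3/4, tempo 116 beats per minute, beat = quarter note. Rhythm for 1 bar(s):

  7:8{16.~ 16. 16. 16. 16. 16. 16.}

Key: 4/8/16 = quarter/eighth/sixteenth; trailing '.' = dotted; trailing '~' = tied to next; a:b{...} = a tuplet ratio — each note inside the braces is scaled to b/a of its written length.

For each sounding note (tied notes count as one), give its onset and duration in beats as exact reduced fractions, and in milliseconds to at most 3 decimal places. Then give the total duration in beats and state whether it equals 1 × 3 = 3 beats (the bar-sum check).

1) 0.0ms=0b +443.35ms=6/7b
2) 443.35ms=6/7b +221.675ms=3/7b
3) 665.025ms=9/7b +221.675ms=3/7b
4) 886.7ms=12/7b +221.675ms=3/7b
5) 1108.374ms=15/7b +221.675ms=3/7b
6) 1330.049ms=18/7b +221.675ms=3/7b
Σ=3b of 3 (116bpm 3/4) — PASS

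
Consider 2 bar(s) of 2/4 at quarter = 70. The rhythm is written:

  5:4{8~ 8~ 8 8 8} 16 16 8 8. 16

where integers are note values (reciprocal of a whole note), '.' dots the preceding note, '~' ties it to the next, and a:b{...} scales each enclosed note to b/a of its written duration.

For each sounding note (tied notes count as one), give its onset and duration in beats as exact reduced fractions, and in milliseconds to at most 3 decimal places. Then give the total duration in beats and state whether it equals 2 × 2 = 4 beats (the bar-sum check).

1) 0.0ms=0b +1028.571ms=6/5b
2) 1028.571ms=6/5b +342.857ms=2/5b
3) 1371.429ms=8/5b +342.857ms=2/5b
4) 1714.286ms=2b +214.286ms=1/4b
5) 1928.571ms=9/4b +214.286ms=1/4b
6) 2142.857ms=5/2b +428.571ms=1/2b
7) 2571.429ms=3b +642.857ms=3/4b
8) 3214.286ms=15/4b +214.286ms=1/4b
Σ=4b of 4 (70bpm 2/4) — PASS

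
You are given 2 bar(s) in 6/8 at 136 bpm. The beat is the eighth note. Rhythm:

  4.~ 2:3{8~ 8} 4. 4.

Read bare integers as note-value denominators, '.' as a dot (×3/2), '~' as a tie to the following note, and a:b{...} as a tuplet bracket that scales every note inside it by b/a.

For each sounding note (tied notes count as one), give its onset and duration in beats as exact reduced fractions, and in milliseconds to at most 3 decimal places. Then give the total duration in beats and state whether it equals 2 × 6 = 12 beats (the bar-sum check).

1) 0.0ms=0b +2647.059ms=6b
2) 2647.059ms=6b +1323.529ms=3b
3) 3970.588ms=9b +1323.529ms=3b
Σ=12b of 12 (136bpm 6/8) — PASS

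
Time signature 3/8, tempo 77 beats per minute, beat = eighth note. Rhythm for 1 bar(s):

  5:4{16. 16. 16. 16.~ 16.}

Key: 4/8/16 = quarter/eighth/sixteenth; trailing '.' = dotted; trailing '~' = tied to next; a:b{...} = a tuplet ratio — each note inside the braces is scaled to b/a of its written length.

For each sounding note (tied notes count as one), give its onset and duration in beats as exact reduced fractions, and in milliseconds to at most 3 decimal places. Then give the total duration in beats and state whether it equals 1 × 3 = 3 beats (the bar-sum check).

1) 0.0ms=0b +467.532ms=3/5b
2) 467.532ms=3/5b +467.532ms=3/5b
3) 935.065ms=6/5b +467.532ms=3/5b
4) 1402.597ms=9/5b +935.065ms=6/5b
Σ=3b of 3 (77bpm 3/8) — PASS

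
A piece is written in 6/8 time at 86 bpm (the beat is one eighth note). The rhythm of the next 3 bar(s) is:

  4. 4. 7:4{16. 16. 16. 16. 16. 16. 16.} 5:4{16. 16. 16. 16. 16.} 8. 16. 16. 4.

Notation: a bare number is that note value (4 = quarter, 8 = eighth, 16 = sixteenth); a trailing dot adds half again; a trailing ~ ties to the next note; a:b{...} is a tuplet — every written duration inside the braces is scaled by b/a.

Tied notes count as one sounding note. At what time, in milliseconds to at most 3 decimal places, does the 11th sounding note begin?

note 11 onset = 48/5b = 6697.674ms

1. 0.0ms @ 0 + 2093.023ms (3)
2. 2093.023ms @ 3 + 2093.023ms (3)
3. 4186.047ms @ 6 + 299.003ms (3/7)
4. 4485.05ms @ 45/7 + 299.003ms (3/7)
5. 4784.053ms @ 48/7 + 299.003ms (3/7)
6. 5083.056ms @ 51/7 + 299.003ms (3/7)
7. 5382.06ms @ 54/7 + 299.003ms (3/7)
8. 5681.063ms @ 57/7 + 299.003ms (3/7)
9. 5980.066ms @ 60/7 + 299.003ms (3/7)
10. 6279.07ms @ 9 + 418.605ms (3/5)
11. 6697.674ms @ 48/5 + 418.605ms (3/5)
12. 7116.279ms @ 51/5 + 418.605ms (3/5)
13. 7534.884ms @ 54/5 + 418.605ms (3/5)
14. 7953.488ms @ 57/5 + 418.605ms (3/5)
15. 8372.093ms @ 12 + 1046.512ms (3/2)
16. 9418.605ms @ 27/2 + 523.256ms (3/4)
17. 9941.86ms @ 57/4 + 523.256ms (3/4)
18. 10465.116ms @ 15 + 2093.023ms (3)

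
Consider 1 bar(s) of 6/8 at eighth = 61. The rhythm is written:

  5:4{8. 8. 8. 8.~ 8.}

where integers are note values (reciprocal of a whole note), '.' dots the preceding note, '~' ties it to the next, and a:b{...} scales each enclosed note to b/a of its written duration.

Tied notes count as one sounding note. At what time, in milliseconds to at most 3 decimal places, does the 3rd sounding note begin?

note 3 onset = 12/5b = 2360.656ms

1. 0.0ms @ 0 + 1180.328ms (6/5)
2. 1180.328ms @ 6/5 + 1180.328ms (6/5)
3. 2360.656ms @ 12/5 + 1180.328ms (6/5)
4. 3540.984ms @ 18/5 + 2360.656ms (12/5)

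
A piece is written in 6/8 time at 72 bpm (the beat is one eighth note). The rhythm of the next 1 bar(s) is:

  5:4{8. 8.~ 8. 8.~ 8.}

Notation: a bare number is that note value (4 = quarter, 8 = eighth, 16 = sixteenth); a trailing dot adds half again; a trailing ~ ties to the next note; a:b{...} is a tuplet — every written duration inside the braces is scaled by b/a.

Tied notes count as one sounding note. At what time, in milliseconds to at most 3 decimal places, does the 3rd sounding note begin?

note 3 onset = 18/5b = 3000.0ms

1. 0.0ms @ 0 + 1000.0ms (6/5)
2. 1000.0ms @ 6/5 + 2000.0ms (12/5)
3. 3000.0ms @ 18/5 + 2000.0ms (12/5)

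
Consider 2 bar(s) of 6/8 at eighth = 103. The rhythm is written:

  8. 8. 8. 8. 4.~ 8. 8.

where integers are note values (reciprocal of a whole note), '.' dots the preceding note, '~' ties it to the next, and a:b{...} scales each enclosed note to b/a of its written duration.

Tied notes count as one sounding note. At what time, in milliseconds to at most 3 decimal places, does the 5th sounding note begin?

1. 0.0ms @ 0 + 873.786ms (3/2)
2. 873.786ms @ 3/2 + 873.786ms (3/2)
3. 1747.573ms @ 3 + 873.786ms (3/2)
4. 2621.359ms @ 9/2 + 873.786ms (3/2)
5. 3495.146ms @ 6 + 2621.359ms (9/2)
6. 6116.505ms @ 21/2 + 873.786ms (3/2)

note 5 onset = 6b = 3495.146ms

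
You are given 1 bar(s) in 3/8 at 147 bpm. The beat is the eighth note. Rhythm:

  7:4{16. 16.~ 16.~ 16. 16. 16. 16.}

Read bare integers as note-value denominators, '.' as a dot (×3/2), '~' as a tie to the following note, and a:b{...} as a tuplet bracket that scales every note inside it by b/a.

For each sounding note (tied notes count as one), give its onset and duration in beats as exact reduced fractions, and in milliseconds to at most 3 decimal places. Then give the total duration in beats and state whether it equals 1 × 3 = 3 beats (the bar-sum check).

1) 0.0ms=0b +174.927ms=3/7b
2) 174.927ms=3/7b +524.781ms=9/7b
3) 699.708ms=12/7b +174.927ms=3/7b
4) 874.636ms=15/7b +174.927ms=3/7b
5) 1049.563ms=18/7b +174.927ms=3/7b
Σ=3b of 3 (147bpm 3/8) — PASS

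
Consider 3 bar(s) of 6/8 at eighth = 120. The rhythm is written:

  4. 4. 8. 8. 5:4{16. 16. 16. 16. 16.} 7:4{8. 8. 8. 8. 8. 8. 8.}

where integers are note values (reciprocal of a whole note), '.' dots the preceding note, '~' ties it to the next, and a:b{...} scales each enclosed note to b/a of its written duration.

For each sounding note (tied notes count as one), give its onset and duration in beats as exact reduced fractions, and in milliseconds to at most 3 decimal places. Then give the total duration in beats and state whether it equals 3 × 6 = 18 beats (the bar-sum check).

1) 0.0ms=0b +1500.0ms=3b
2) 1500.0ms=3b +1500.0ms=3b
3) 3000.0ms=6b +750.0ms=3/2b
4) 3750.0ms=15/2b +750.0ms=3/2b
5) 4500.0ms=9b +300.0ms=3/5b
6) 4800.0ms=48/5b +300.0ms=3/5b
7) 5100.0ms=51/5b +300.0ms=3/5b
8) 5400.0ms=54/5b +300.0ms=3/5b
9) 5700.0ms=57/5b +300.0ms=3/5b
10) 6000.0ms=12b +428.571ms=6/7b
11) 6428.571ms=90/7b +428.571ms=6/7b
12) 6857.143ms=96/7b +428.571ms=6/7b
13) 7285.714ms=102/7b +428.571ms=6/7b
14) 7714.286ms=108/7b +428.571ms=6/7b
15) 8142.857ms=114/7b +428.571ms=6/7b
16) 8571.429ms=120/7b +428.571ms=6/7b
Σ=18b of 18 (120bpm 6/8) — PASS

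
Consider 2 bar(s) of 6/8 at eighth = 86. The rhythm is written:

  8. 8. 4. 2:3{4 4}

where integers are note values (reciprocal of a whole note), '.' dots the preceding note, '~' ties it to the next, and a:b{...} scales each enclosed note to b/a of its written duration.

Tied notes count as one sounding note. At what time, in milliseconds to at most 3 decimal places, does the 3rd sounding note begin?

1. 0.0ms @ 0 + 1046.512ms (3/2)
2. 1046.512ms @ 3/2 + 1046.512ms (3/2)
3. 2093.023ms @ 3 + 2093.023ms (3)
4. 4186.047ms @ 6 + 2093.023ms (3)
5. 6279.07ms @ 9 + 2093.023ms (3)

note 3 onset = 3b = 2093.023ms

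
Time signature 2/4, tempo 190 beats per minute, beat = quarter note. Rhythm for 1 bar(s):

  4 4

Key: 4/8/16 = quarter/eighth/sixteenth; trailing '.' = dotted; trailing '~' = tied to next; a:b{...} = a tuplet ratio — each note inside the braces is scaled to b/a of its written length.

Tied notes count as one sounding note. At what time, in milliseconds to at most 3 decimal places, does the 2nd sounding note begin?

1. 0.0ms @ 0 + 315.789ms (1)
2. 315.789ms @ 1 + 315.789ms (1)

note 2 onset = 1b = 315.789ms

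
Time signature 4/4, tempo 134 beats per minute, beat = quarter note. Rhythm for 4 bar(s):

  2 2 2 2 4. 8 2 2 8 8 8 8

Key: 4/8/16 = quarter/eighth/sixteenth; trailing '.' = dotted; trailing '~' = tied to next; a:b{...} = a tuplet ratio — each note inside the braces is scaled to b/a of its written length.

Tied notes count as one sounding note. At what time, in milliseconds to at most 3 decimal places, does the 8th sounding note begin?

note 8 onset = 12b = 5373.134ms

1. 0.0ms @ 0 + 895.522ms (2)
2. 895.522ms @ 2 + 895.522ms (2)
3. 1791.045ms @ 4 + 895.522ms (2)
4. 2686.567ms @ 6 + 895.522ms (2)
5. 3582.09ms @ 8 + 671.642ms (3/2)
6. 4253.731ms @ 19/2 + 223.881ms (1/2)
7. 4477.612ms @ 10 + 895.522ms (2)
8. 5373.134ms @ 12 + 895.522ms (2)
9. 6268.657ms @ 14 + 223.881ms (1/2)
10. 6492.537ms @ 29/2 + 223.881ms (1/2)
11. 6716.418ms @ 15 + 223.881ms (1/2)
12. 6940.299ms @ 31/2 + 223.881ms (1/2)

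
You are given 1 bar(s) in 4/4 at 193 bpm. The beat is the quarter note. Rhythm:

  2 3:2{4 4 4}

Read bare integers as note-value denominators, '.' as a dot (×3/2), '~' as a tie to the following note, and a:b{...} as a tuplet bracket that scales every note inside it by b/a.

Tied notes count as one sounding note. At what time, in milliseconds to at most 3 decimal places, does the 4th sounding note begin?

note 4 onset = 10/3b = 1036.269ms

1. 0.0ms @ 0 + 621.762ms (2)
2. 621.762ms @ 2 + 207.254ms (2/3)
3. 829.016ms @ 8/3 + 207.254ms (2/3)
4. 1036.269ms @ 10/3 + 207.254ms (2/3)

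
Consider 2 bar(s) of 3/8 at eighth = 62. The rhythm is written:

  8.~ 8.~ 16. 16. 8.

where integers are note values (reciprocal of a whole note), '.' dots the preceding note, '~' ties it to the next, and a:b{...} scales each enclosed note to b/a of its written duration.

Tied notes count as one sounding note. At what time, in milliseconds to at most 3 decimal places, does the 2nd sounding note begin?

note 2 onset = 15/4b = 3629.032ms

1. 0.0ms @ 0 + 3629.032ms (15/4)
2. 3629.032ms @ 15/4 + 725.806ms (3/4)
3. 4354.839ms @ 9/2 + 1451.613ms (3/2)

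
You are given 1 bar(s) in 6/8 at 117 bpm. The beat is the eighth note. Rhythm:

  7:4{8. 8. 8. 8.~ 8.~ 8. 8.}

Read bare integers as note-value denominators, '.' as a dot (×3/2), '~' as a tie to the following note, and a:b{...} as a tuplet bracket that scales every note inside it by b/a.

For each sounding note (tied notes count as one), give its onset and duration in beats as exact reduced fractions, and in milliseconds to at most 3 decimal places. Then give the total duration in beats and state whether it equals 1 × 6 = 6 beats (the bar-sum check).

1) 0.0ms=0b +439.56ms=6/7b
2) 439.56ms=6/7b +439.56ms=6/7b
3) 879.121ms=12/7b +439.56ms=6/7b
4) 1318.681ms=18/7b +1318.681ms=18/7b
5) 2637.363ms=36/7b +439.56ms=6/7b
Σ=6b of 6 (117bpm 6/8) — PASS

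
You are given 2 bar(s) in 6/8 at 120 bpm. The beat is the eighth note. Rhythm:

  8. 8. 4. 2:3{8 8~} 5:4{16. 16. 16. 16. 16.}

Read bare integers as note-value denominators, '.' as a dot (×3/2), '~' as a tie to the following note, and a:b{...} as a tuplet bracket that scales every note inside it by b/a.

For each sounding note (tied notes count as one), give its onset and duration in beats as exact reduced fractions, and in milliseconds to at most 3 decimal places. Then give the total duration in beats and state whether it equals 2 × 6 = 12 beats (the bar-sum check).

1) 0.0ms=0b +750.0ms=3/2b
2) 750.0ms=3/2b +750.0ms=3/2b
3) 1500.0ms=3b +1500.0ms=3b
4) 3000.0ms=6b +750.0ms=3/2b
5) 3750.0ms=15/2b +1050.0ms=21/10b
6) 4800.0ms=48/5b +300.0ms=3/5b
7) 5100.0ms=51/5b +300.0ms=3/5b
8) 5400.0ms=54/5b +300.0ms=3/5b
9) 5700.0ms=57/5b +300.0ms=3/5b
Σ=12b of 12 (120bpm 6/8) — PASS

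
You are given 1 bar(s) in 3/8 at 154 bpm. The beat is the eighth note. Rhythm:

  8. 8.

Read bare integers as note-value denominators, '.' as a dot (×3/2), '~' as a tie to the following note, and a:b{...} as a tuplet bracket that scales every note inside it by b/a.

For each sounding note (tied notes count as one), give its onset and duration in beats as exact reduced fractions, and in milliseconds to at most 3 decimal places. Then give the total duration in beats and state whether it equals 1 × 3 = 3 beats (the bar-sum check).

1) 0.0ms=0b +584.416ms=3/2b
2) 584.416ms=3/2b +584.416ms=3/2b
Σ=3b of 3 (154bpm 3/8) — PASS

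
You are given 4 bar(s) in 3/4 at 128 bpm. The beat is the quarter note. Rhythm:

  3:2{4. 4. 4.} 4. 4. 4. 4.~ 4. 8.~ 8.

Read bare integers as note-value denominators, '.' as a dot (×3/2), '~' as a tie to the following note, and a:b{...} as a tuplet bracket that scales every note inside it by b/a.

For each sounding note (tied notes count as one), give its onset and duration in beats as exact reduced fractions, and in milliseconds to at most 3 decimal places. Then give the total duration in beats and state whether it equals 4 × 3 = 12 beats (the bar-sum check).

1) 0.0ms=0b +468.75ms=1b
2) 468.75ms=1b +468.75ms=1b
3) 937.5ms=2b +468.75ms=1b
4) 1406.25ms=3b +703.125ms=3/2b
5) 2109.375ms=9/2b +703.125ms=3/2b
6) 2812.5ms=6b +703.125ms=3/2b
7) 3515.625ms=15/2b +1406.25ms=3b
8) 4921.875ms=21/2b +703.125ms=3/2b
Σ=12b of 12 (128bpm 3/4) — PASS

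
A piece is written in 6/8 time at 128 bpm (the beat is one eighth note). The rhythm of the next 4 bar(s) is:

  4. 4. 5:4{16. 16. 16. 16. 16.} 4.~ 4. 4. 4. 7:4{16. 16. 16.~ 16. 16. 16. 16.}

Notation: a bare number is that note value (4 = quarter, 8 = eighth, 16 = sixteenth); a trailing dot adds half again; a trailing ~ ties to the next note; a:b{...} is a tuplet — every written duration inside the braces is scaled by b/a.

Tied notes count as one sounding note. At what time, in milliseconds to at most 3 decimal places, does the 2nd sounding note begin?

1. 0.0ms @ 0 + 1406.25ms (3)
2. 1406.25ms @ 3 + 1406.25ms (3)
3. 2812.5ms @ 6 + 281.25ms (3/5)
4. 3093.75ms @ 33/5 + 281.25ms (3/5)
5. 3375.0ms @ 36/5 + 281.25ms (3/5)
6. 3656.25ms @ 39/5 + 281.25ms (3/5)
7. 3937.5ms @ 42/5 + 281.25ms (3/5)
8. 4218.75ms @ 9 + 2812.5ms (6)
9. 7031.25ms @ 15 + 1406.25ms (3)
10. 8437.5ms @ 18 + 1406.25ms (3)
11. 9843.75ms @ 21 + 200.893ms (3/7)
12. 10044.643ms @ 150/7 + 200.893ms (3/7)
13. 10245.536ms @ 153/7 + 401.786ms (6/7)
14. 10647.321ms @ 159/7 + 200.893ms (3/7)
15. 10848.214ms @ 162/7 + 200.893ms (3/7)
16. 11049.107ms @ 165/7 + 200.893ms (3/7)

note 2 onset = 3b = 1406.25ms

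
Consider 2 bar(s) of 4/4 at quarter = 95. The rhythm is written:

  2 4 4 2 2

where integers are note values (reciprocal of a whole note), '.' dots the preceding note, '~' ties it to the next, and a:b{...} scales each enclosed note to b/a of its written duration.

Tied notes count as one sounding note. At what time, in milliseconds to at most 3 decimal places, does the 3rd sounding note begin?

1. 0.0ms @ 0 + 1263.158ms (2)
2. 1263.158ms @ 2 + 631.579ms (1)
3. 1894.737ms @ 3 + 631.579ms (1)
4. 2526.316ms @ 4 + 1263.158ms (2)
5. 3789.474ms @ 6 + 1263.158ms (2)

note 3 onset = 3b = 1894.737ms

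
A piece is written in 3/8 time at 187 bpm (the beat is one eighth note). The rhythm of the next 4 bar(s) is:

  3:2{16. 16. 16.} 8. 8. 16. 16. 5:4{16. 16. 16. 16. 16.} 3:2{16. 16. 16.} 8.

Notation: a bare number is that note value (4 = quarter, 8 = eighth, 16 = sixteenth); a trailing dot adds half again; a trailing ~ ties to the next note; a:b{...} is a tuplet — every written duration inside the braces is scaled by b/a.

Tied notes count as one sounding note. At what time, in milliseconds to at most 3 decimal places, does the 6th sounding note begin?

note 6 onset = 9/2b = 1443.85ms

1. 0.0ms @ 0 + 160.428ms (1/2)
2. 160.428ms @ 1/2 + 160.428ms (1/2)
3. 320.856ms @ 1 + 160.428ms (1/2)
4. 481.283ms @ 3/2 + 481.283ms (3/2)
5. 962.567ms @ 3 + 481.283ms (3/2)
6. 1443.85ms @ 9/2 + 240.642ms (3/4)
7. 1684.492ms @ 21/4 + 240.642ms (3/4)
8. 1925.134ms @ 6 + 192.513ms (3/5)
9. 2117.647ms @ 33/5 + 192.513ms (3/5)
10. 2310.16ms @ 36/5 + 192.513ms (3/5)
11. 2502.674ms @ 39/5 + 192.513ms (3/5)
12. 2695.187ms @ 42/5 + 192.513ms (3/5)
13. 2887.701ms @ 9 + 160.428ms (1/2)
14. 3048.128ms @ 19/2 + 160.428ms (1/2)
15. 3208.556ms @ 10 + 160.428ms (1/2)
16. 3368.984ms @ 21/2 + 481.283ms (3/2)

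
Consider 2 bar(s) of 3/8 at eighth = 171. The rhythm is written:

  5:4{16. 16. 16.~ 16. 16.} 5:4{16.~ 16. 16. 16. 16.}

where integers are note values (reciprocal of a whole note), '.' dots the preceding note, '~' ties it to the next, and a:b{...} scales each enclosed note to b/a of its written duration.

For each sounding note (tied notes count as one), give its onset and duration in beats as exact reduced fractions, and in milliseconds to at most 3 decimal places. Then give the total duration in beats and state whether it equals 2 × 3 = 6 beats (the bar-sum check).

1) 0.0ms=0b +210.526ms=3/5b
2) 210.526ms=3/5b +210.526ms=3/5b
3) 421.053ms=6/5b +421.053ms=6/5b
4) 842.105ms=12/5b +210.526ms=3/5b
5) 1052.632ms=3b +421.053ms=6/5b
6) 1473.684ms=21/5b +210.526ms=3/5b
7) 1684.211ms=24/5b +210.526ms=3/5b
8) 1894.737ms=27/5b +210.526ms=3/5b
Σ=6b of 6 (171bpm 3/8) — PASS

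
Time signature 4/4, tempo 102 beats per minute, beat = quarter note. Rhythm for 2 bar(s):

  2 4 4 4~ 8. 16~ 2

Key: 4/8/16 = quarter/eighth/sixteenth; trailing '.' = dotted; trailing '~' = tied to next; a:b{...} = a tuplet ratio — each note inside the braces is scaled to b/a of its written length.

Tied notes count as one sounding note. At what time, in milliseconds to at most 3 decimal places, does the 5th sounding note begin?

1. 0.0ms @ 0 + 1176.471ms (2)
2. 1176.471ms @ 2 + 588.235ms (1)
3. 1764.706ms @ 3 + 588.235ms (1)
4. 2352.941ms @ 4 + 1029.412ms (7/4)
5. 3382.353ms @ 23/4 + 1323.529ms (9/4)

note 5 onset = 23/4b = 3382.353ms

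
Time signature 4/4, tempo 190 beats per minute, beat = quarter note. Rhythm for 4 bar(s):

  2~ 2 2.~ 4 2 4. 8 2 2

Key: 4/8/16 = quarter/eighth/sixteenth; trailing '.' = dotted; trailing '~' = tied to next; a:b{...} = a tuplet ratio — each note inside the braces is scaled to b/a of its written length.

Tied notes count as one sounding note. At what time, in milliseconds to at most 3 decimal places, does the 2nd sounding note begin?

1. 0.0ms @ 0 + 1263.158ms (4)
2. 1263.158ms @ 4 + 1263.158ms (4)
3. 2526.316ms @ 8 + 631.579ms (2)
4. 3157.895ms @ 10 + 473.684ms (3/2)
5. 3631.579ms @ 23/2 + 157.895ms (1/2)
6. 3789.474ms @ 12 + 631.579ms (2)
7. 4421.053ms @ 14 + 631.579ms (2)

note 2 onset = 4b = 1263.158ms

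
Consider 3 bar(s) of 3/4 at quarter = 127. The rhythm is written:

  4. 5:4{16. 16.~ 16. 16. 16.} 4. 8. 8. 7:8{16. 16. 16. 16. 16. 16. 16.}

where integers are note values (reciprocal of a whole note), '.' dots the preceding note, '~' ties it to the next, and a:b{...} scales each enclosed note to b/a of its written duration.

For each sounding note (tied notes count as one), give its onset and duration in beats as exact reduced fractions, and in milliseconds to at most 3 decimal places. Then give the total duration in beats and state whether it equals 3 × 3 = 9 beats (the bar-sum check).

1) 0.0ms=0b +708.661ms=3/2b
2) 708.661ms=3/2b +141.732ms=3/10b
3) 850.394ms=9/5b +283.465ms=3/5b
4) 1133.858ms=12/5b +141.732ms=3/10b
5) 1275.591ms=27/10b +141.732ms=3/10b
6) 1417.323ms=3b +708.661ms=3/2b
7) 2125.984ms=9/2b +354.331ms=3/4b
8) 2480.315ms=21/4b +354.331ms=3/4b
9) 2834.646ms=6b +202.475ms=3/7b
10) 3037.12ms=45/7b +202.475ms=3/7b
11) 3239.595ms=48/7b +202.475ms=3/7b
12) 3442.07ms=51/7b +202.475ms=3/7b
13) 3644.544ms=54/7b +202.475ms=3/7b
14) 3847.019ms=57/7b +202.475ms=3/7b
15) 4049.494ms=60/7b +202.475ms=3/7b
Σ=9b of 9 (127bpm 3/4) — PASS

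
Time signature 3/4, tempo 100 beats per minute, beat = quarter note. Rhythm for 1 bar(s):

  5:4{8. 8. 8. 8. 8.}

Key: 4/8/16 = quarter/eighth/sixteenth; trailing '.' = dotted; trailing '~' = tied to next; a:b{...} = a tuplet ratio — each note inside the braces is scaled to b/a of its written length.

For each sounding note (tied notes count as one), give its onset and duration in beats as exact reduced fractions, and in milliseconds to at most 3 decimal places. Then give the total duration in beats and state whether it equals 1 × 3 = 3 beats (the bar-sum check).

1) 0.0ms=0b +360.0ms=3/5b
2) 360.0ms=3/5b +360.0ms=3/5b
3) 720.0ms=6/5b +360.0ms=3/5b
4) 1080.0ms=9/5b +360.0ms=3/5b
5) 1440.0ms=12/5b +360.0ms=3/5b
Σ=3b of 3 (100bpm 3/4) — PASS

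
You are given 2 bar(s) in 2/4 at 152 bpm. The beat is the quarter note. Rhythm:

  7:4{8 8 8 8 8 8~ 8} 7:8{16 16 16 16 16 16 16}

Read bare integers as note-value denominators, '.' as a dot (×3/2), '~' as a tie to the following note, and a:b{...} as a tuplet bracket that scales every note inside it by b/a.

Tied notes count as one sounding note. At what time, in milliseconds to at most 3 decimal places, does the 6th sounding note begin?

1. 0.0ms @ 0 + 112.782ms (2/7)
2. 112.782ms @ 2/7 + 112.782ms (2/7)
3. 225.564ms @ 4/7 + 112.782ms (2/7)
4. 338.346ms @ 6/7 + 112.782ms (2/7)
5. 451.128ms @ 8/7 + 112.782ms (2/7)
6. 563.91ms @ 10/7 + 225.564ms (4/7)
7. 789.474ms @ 2 + 112.782ms (2/7)
8. 902.256ms @ 16/7 + 112.782ms (2/7)
9. 1015.038ms @ 18/7 + 112.782ms (2/7)
10. 1127.82ms @ 20/7 + 112.782ms (2/7)
11. 1240.602ms @ 22/7 + 112.782ms (2/7)
12. 1353.383ms @ 24/7 + 112.782ms (2/7)
13. 1466.165ms @ 26/7 + 112.782ms (2/7)

note 6 onset = 10/7b = 563.91ms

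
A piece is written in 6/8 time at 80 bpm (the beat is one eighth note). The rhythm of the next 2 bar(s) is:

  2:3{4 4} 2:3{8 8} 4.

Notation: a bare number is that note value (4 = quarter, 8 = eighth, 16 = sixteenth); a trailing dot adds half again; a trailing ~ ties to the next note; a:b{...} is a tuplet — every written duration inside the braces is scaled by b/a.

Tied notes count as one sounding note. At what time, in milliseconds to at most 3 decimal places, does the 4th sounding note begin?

1. 0.0ms @ 0 + 2250.0ms (3)
2. 2250.0ms @ 3 + 2250.0ms (3)
3. 4500.0ms @ 6 + 1125.0ms (3/2)
4. 5625.0ms @ 15/2 + 1125.0ms (3/2)
5. 6750.0ms @ 9 + 2250.0ms (3)

note 4 onset = 15/2b = 5625.0ms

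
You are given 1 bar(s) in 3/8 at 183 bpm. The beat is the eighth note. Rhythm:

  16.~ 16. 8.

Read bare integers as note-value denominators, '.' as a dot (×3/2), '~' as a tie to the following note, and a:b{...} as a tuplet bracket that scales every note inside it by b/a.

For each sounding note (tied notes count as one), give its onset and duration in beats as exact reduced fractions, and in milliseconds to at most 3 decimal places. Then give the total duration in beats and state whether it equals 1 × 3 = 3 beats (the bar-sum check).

1) 0.0ms=0b +491.803ms=3/2b
2) 491.803ms=3/2b +491.803ms=3/2b
Σ=3b of 3 (183bpm 3/8) — PASS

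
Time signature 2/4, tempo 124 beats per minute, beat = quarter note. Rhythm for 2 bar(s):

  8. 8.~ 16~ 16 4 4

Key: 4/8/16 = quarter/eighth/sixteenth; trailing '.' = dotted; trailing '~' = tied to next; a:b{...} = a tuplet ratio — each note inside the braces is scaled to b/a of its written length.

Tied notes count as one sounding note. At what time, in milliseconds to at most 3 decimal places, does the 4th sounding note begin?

1. 0.0ms @ 0 + 362.903ms (3/4)
2. 362.903ms @ 3/4 + 604.839ms (5/4)
3. 967.742ms @ 2 + 483.871ms (1)
4. 1451.613ms @ 3 + 483.871ms (1)

note 4 onset = 3b = 1451.613ms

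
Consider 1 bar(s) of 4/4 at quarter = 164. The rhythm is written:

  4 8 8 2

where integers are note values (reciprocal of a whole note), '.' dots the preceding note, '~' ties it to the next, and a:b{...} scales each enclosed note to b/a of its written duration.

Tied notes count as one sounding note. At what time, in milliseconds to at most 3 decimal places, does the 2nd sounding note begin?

note 2 onset = 1b = 365.854ms

1. 0.0ms @ 0 + 365.854ms (1)
2. 365.854ms @ 1 + 182.927ms (1/2)
3. 548.78ms @ 3/2 + 182.927ms (1/2)
4. 731.707ms @ 2 + 731.707ms (2)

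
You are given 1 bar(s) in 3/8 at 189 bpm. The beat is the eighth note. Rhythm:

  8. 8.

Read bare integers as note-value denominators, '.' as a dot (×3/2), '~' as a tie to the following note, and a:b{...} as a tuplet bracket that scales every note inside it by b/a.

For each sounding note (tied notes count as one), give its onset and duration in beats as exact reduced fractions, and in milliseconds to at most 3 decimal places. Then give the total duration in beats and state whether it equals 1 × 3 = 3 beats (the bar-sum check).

1) 0.0ms=0b +476.19ms=3/2b
2) 476.19ms=3/2b +476.19ms=3/2b
Σ=3b of 3 (189bpm 3/8) — PASS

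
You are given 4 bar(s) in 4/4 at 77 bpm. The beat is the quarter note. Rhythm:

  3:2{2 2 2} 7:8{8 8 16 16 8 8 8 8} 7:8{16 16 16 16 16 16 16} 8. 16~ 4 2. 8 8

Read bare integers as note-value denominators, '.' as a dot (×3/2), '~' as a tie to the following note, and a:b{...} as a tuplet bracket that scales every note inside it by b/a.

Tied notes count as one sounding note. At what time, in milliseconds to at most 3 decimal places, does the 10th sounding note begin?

1. 0.0ms @ 0 + 1038.961ms (4/3)
2. 1038.961ms @ 4/3 + 1038.961ms (4/3)
3. 2077.922ms @ 8/3 + 1038.961ms (4/3)
4. 3116.883ms @ 4 + 445.269ms (4/7)
5. 3562.152ms @ 32/7 + 445.269ms (4/7)
6. 4007.421ms @ 36/7 + 222.635ms (2/7)
7. 4230.056ms @ 38/7 + 222.635ms (2/7)
8. 4452.69ms @ 40/7 + 445.269ms (4/7)
9. 4897.959ms @ 44/7 + 445.269ms (4/7)
10. 5343.228ms @ 48/7 + 445.269ms (4/7)
11. 5788.497ms @ 52/7 + 445.269ms (4/7)
12. 6233.766ms @ 8 + 222.635ms (2/7)
13. 6456.401ms @ 58/7 + 222.635ms (2/7)
14. 6679.035ms @ 60/7 + 222.635ms (2/7)
15. 6901.67ms @ 62/7 + 222.635ms (2/7)
16. 7124.304ms @ 64/7 + 222.635ms (2/7)
17. 7346.939ms @ 66/7 + 222.635ms (2/7)
18. 7569.573ms @ 68/7 + 222.635ms (2/7)
19. 7792.208ms @ 10 + 584.416ms (3/4)
20. 8376.623ms @ 43/4 + 974.026ms (5/4)
21. 9350.649ms @ 12 + 2337.662ms (3)
22. 11688.312ms @ 15 + 389.61ms (1/2)
23. 12077.922ms @ 31/2 + 389.61ms (1/2)

note 10 onset = 48/7b = 5343.228ms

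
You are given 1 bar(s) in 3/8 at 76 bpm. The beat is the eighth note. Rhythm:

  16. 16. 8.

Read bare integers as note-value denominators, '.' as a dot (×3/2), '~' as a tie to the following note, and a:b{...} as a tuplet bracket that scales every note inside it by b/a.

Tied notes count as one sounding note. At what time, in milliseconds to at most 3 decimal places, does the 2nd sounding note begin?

1. 0.0ms @ 0 + 592.105ms (3/4)
2. 592.105ms @ 3/4 + 592.105ms (3/4)
3. 1184.211ms @ 3/2 + 1184.211ms (3/2)

note 2 onset = 3/4b = 592.105ms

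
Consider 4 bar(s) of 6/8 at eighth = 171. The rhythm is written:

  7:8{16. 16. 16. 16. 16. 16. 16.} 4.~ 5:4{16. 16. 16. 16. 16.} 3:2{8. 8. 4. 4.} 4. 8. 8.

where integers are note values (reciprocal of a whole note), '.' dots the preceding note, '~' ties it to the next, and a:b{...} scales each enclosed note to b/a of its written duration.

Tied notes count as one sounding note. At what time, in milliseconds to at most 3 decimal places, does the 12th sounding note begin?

note 12 onset = 57/5b = 4000.0ms

1. 0.0ms @ 0 + 300.752ms (6/7)
2. 300.752ms @ 6/7 + 300.752ms (6/7)
3. 601.504ms @ 12/7 + 300.752ms (6/7)
4. 902.256ms @ 18/7 + 300.752ms (6/7)
5. 1203.008ms @ 24/7 + 300.752ms (6/7)
6. 1503.759ms @ 30/7 + 300.752ms (6/7)
7. 1804.511ms @ 36/7 + 300.752ms (6/7)
8. 2105.263ms @ 6 + 1263.158ms (18/5)
9. 3368.421ms @ 48/5 + 210.526ms (3/5)
10. 3578.947ms @ 51/5 + 210.526ms (3/5)
11. 3789.474ms @ 54/5 + 210.526ms (3/5)
12. 4000.0ms @ 57/5 + 210.526ms (3/5)
13. 4210.526ms @ 12 + 350.877ms (1)
14. 4561.404ms @ 13 + 350.877ms (1)
15. 4912.281ms @ 14 + 701.754ms (2)
16. 5614.035ms @ 16 + 701.754ms (2)
17. 6315.789ms @ 18 + 1052.632ms (3)
18. 7368.421ms @ 21 + 526.316ms (3/2)
19. 7894.737ms @ 45/2 + 526.316ms (3/2)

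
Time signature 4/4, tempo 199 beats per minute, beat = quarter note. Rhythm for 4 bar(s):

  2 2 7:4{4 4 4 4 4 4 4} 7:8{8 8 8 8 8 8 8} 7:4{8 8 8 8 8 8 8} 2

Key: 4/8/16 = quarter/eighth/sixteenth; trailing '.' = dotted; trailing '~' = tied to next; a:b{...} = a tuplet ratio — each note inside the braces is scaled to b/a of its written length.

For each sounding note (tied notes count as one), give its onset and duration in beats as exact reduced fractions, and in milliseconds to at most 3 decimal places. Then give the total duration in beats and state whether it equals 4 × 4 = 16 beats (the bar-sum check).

1) 0.0ms=0b +603.015ms=2b
2) 603.015ms=2b +603.015ms=2b
3) 1206.03ms=4b +172.29ms=4/7b
4) 1378.32ms=32/7b +172.29ms=4/7b
5) 1550.61ms=36/7b +172.29ms=4/7b
6) 1722.9ms=40/7b +172.29ms=4/7b
7) 1895.19ms=44/7b +172.29ms=4/7b
8) 2067.48ms=48/7b +172.29ms=4/7b
9) 2239.77ms=52/7b +172.29ms=4/7b
10) 2412.06ms=8b +172.29ms=4/7b
11) 2584.35ms=60/7b +172.29ms=4/7b
12) 2756.64ms=64/7b +172.29ms=4/7b
13) 2928.93ms=68/7b +172.29ms=4/7b
14) 3101.22ms=72/7b +172.29ms=4/7b
15) 3273.51ms=76/7b +172.29ms=4/7b
16) 3445.8ms=80/7b +172.29ms=4/7b
17) 3618.09ms=12b +86.145ms=2/7b
18) 3704.235ms=86/7b +86.145ms=2/7b
19) 3790.38ms=88/7b +86.145ms=2/7b
20) 3876.525ms=90/7b +86.145ms=2/7b
21) 3962.67ms=92/7b +86.145ms=2/7b
22) 4048.816ms=94/7b +86.145ms=2/7b
23) 4134.961ms=96/7b +86.145ms=2/7b
24) 4221.106ms=14b +603.015ms=2b
Σ=16b of 16 (199bpm 4/4) — PASS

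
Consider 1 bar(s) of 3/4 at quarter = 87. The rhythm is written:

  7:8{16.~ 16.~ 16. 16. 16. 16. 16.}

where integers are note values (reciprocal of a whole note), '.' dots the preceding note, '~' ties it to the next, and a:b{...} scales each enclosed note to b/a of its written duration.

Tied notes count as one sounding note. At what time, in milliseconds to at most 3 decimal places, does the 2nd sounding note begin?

1. 0.0ms @ 0 + 886.7ms (9/7)
2. 886.7ms @ 9/7 + 295.567ms (3/7)
3. 1182.266ms @ 12/7 + 295.567ms (3/7)
4. 1477.833ms @ 15/7 + 295.567ms (3/7)
5. 1773.399ms @ 18/7 + 295.567ms (3/7)

note 2 onset = 9/7b = 886.7ms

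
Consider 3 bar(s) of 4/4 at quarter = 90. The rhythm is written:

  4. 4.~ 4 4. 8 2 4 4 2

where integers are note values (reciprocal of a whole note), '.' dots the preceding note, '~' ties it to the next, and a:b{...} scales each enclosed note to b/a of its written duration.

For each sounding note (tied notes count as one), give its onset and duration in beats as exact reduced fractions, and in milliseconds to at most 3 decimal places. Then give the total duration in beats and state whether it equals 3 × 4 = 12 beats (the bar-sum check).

1) 0.0ms=0b +1000.0ms=3/2b
2) 1000.0ms=3/2b +1666.667ms=5/2b
3) 2666.667ms=4b +1000.0ms=3/2b
4) 3666.667ms=11/2b +333.333ms=1/2b
5) 4000.0ms=6b +1333.333ms=2b
6) 5333.333ms=8b +666.667ms=1b
7) 6000.0ms=9b +666.667ms=1b
8) 6666.667ms=10b +1333.333ms=2b
Σ=12b of 12 (90bpm 4/4) — PASS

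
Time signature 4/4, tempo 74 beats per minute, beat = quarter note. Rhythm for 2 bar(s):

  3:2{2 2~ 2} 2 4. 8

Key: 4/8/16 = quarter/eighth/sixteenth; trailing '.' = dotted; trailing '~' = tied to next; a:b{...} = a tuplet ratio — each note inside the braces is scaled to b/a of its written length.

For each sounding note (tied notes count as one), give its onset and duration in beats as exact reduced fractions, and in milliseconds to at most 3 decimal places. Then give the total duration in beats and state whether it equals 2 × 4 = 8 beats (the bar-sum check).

1) 0.0ms=0b +1081.081ms=4/3b
2) 1081.081ms=4/3b +2162.162ms=8/3b
3) 3243.243ms=4b +1621.622ms=2b
4) 4864.865ms=6b +1216.216ms=3/2b
5) 6081.081ms=15/2b +405.405ms=1/2b
Σ=8b of 8 (74bpm 4/4) — PASS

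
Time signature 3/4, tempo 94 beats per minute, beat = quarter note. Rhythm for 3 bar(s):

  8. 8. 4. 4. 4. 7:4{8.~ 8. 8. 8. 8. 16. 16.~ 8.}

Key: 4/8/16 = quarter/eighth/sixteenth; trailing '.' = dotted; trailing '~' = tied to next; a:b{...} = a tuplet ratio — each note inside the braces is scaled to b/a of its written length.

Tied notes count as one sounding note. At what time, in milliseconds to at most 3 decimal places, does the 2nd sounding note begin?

1. 0.0ms @ 0 + 478.723ms (3/4)
2. 478.723ms @ 3/4 + 478.723ms (3/4)
3. 957.447ms @ 3/2 + 957.447ms (3/2)
4. 1914.894ms @ 3 + 957.447ms (3/2)
5. 2872.34ms @ 9/2 + 957.447ms (3/2)
6. 3829.787ms @ 6 + 547.112ms (6/7)
7. 4376.9ms @ 48/7 + 273.556ms (3/7)
8. 4650.456ms @ 51/7 + 273.556ms (3/7)
9. 4924.012ms @ 54/7 + 273.556ms (3/7)
10. 5197.568ms @ 57/7 + 136.778ms (3/14)
11. 5334.347ms @ 117/14 + 410.334ms (9/14)

note 2 onset = 3/4b = 478.723ms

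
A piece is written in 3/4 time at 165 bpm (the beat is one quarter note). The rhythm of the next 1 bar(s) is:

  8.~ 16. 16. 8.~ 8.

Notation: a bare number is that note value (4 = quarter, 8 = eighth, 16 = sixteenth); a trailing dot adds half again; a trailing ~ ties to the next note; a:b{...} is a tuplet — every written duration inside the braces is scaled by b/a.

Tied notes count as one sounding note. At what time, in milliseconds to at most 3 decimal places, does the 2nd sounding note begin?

note 2 onset = 9/8b = 409.091ms

1. 0.0ms @ 0 + 409.091ms (9/8)
2. 409.091ms @ 9/8 + 136.364ms (3/8)
3. 545.455ms @ 3/2 + 545.455ms (3/2)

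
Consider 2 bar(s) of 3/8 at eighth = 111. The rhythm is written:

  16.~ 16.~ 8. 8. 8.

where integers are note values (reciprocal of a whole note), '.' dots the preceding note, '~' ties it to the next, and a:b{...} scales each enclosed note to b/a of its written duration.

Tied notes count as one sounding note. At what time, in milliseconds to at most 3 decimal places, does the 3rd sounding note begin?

note 3 onset = 9/2b = 2432.432ms

1. 0.0ms @ 0 + 1621.622ms (3)
2. 1621.622ms @ 3 + 810.811ms (3/2)
3. 2432.432ms @ 9/2 + 810.811ms (3/2)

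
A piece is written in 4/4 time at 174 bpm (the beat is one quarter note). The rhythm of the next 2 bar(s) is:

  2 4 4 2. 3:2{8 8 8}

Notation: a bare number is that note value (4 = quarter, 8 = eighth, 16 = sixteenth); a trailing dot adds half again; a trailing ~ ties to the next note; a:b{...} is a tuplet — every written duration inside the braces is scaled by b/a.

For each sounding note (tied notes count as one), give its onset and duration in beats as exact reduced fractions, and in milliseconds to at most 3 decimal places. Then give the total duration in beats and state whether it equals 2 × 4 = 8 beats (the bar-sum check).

1) 0.0ms=0b +689.655ms=2b
2) 689.655ms=2b +344.828ms=1b
3) 1034.483ms=3b +344.828ms=1b
4) 1379.31ms=4b +1034.483ms=3b
5) 2413.793ms=7b +114.943ms=1/3b
6) 2528.736ms=22/3b +114.943ms=1/3b
7) 2643.678ms=23/3b +114.943ms=1/3b
Σ=8b of 8 (174bpm 4/4) — PASS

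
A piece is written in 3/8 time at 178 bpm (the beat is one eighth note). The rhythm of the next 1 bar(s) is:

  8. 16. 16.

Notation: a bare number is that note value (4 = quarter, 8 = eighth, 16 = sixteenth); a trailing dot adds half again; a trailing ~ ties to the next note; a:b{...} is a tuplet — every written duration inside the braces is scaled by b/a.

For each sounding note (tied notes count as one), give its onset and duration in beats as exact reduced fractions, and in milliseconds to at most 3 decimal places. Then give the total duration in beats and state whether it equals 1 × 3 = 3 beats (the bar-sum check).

1) 0.0ms=0b +505.618ms=3/2b
2) 505.618ms=3/2b +252.809ms=3/4b
3) 758.427ms=9/4b +252.809ms=3/4b
Σ=3b of 3 (178bpm 3/8) — PASS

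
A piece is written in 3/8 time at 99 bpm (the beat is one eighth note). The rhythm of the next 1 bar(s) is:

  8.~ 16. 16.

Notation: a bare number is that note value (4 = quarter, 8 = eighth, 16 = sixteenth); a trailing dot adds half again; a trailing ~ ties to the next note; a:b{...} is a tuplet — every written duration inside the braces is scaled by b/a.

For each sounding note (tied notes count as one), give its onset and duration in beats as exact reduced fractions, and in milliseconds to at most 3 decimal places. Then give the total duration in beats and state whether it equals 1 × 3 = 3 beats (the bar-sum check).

1) 0.0ms=0b +1363.636ms=9/4b
2) 1363.636ms=9/4b +454.545ms=3/4b
Σ=3b of 3 (99bpm 3/8) — PASS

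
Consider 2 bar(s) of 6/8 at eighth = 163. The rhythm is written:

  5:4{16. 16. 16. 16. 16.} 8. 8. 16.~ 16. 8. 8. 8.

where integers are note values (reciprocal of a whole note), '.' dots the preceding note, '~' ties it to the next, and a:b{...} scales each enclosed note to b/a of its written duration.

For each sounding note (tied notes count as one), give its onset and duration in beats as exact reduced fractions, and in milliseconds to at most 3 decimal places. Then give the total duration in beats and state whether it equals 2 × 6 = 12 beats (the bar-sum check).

1) 0.0ms=0b +220.859ms=3/5b
2) 220.859ms=3/5b +220.859ms=3/5b
3) 441.718ms=6/5b +220.859ms=3/5b
4) 662.577ms=9/5b +220.859ms=3/5b
5) 883.436ms=12/5b +220.859ms=3/5b
6) 1104.294ms=3b +552.147ms=3/2b
7) 1656.442ms=9/2b +552.147ms=3/2b
8) 2208.589ms=6b +552.147ms=3/2b
9) 2760.736ms=15/2b +552.147ms=3/2b
10) 3312.883ms=9b +552.147ms=3/2b
11) 3865.031ms=21/2b +552.147ms=3/2b
Σ=12b of 12 (163bpm 6/8) — PASS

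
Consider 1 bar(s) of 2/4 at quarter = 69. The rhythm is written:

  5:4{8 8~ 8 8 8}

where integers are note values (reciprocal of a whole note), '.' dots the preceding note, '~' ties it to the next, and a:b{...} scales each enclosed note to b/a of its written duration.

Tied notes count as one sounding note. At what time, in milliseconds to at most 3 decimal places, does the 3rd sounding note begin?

1. 0.0ms @ 0 + 347.826ms (2/5)
2. 347.826ms @ 2/5 + 695.652ms (4/5)
3. 1043.478ms @ 6/5 + 347.826ms (2/5)
4. 1391.304ms @ 8/5 + 347.826ms (2/5)

note 3 onset = 6/5b = 1043.478ms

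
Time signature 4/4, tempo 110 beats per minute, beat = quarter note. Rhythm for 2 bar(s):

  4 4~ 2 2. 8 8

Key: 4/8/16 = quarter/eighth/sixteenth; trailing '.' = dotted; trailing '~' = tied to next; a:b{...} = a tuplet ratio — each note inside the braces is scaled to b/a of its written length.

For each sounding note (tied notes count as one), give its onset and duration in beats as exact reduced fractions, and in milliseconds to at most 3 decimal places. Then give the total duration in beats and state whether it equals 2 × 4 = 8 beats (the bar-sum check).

1) 0.0ms=0b +545.455ms=1b
2) 545.455ms=1b +1636.364ms=3b
3) 2181.818ms=4b +1636.364ms=3b
4) 3818.182ms=7b +272.727ms=1/2b
5) 4090.909ms=15/2b +272.727ms=1/2b
Σ=8b of 8 (110bpm 4/4) — PASS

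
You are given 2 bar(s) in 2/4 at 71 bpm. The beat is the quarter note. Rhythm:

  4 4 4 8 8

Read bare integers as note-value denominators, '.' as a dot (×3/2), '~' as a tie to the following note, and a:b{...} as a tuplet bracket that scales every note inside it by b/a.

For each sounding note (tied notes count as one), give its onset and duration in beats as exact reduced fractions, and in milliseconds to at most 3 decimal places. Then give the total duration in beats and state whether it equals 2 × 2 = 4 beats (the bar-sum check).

1) 0.0ms=0b +845.07ms=1b
2) 845.07ms=1b +845.07ms=1b
3) 1690.141ms=2b +845.07ms=1b
4) 2535.211ms=3b +422.535ms=1/2b
5) 2957.746ms=7/2b +422.535ms=1/2b
Σ=4b of 4 (71bpm 2/4) — PASS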